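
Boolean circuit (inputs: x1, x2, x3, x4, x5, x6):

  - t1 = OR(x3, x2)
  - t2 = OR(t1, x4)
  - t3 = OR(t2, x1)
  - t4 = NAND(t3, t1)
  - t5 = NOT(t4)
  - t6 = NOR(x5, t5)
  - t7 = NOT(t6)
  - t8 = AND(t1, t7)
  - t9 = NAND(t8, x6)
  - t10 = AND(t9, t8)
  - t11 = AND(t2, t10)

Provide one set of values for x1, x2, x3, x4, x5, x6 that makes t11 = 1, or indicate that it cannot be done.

Check with x1=1 x2=1 x3=0 x4=1 x5=0 x6=0:
t1 = OR(x3, x2) = OR(0, 1) = 1
t2 = OR(t1, x4) = OR(1, 1) = 1
t3 = OR(t2, x1) = OR(1, 1) = 1
t4 = NAND(t3, t1) = NAND(1, 1) = 0
t5 = NOT(t4) = NOT 0 = 1
t6 = NOR(x5, t5) = NOR(0, 1) = 0
t7 = NOT(t6) = NOT 0 = 1
t8 = AND(t1, t7) = AND(1, 1) = 1
t9 = NAND(t8, x6) = NAND(1, 0) = 1
t10 = AND(t9, t8) = AND(1, 1) = 1
t11 = AND(t2, t10) = AND(1, 1) = 1
So t11 = 1 as required.

x1=1 x2=1 x3=0 x4=1 x5=0 x6=0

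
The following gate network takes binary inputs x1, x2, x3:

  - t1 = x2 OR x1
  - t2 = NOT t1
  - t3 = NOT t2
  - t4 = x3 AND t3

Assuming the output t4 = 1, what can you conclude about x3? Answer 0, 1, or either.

t4 = x3 AND t3 must be 1, so both x3 = 1 and t3 = 1.
t3 = NOT t2 must be 1, so t2 = 0.
Every assignment with t4 = 1 has x3 = 1; there are 3 such assignment(s).
  x1=0, x2=1, x3=1
  x1=1, x2=0, x3=1
  x1=1, x2=1, x3=1

1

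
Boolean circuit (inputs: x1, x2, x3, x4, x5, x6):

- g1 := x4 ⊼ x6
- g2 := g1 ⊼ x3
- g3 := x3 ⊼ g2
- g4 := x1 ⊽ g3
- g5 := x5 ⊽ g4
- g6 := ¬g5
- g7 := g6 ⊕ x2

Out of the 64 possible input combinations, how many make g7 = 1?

g7 = g6 ⊕ x2 must be 1, so g6 and x2 differ.
Enumerating the 64 input combinations, 32 give g7 = 1 and 32 give g7 = 0.

32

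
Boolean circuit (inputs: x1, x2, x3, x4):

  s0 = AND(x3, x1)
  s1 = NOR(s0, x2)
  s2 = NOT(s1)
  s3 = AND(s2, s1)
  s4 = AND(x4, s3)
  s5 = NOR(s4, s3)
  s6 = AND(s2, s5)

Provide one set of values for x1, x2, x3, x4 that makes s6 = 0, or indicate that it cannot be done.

s6 = AND(s2, s5) must be 0, so at least one of s2, s5 is 0.
Check with x1=0, x2=0, x3=1, x4=0:
s0 = AND(x3, x1) = AND(1, 0) = 0
s1 = NOR(s0, x2) = NOR(0, 0) = 1
s2 = NOT(s1) = NOT 1 = 0
s3 = AND(s2, s1) = AND(0, 1) = 0
s4 = AND(x4, s3) = AND(0, 0) = 0
s5 = NOR(s4, s3) = NOR(0, 0) = 1
s6 = AND(s2, s5) = AND(0, 1) = 0
So s6 = 0 as required.

x1=0, x2=0, x3=1, x4=0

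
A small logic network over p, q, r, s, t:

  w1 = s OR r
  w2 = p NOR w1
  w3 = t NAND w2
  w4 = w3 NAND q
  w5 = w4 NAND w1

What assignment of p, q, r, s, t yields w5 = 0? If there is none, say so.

w5 = w4 NAND w1 must be 0, so both w4 = 1 and w1 = 1.
Check with p=0, q=0, r=1, s=0, t=0:
w1 = s OR r = 0 OR 1 = 1
w2 = p NOR w1 = 0 NOR 1 = 0
w3 = t NAND w2 = 0 NAND 0 = 1
w4 = w3 NAND q = 1 NAND 0 = 1
w5 = w4 NAND w1 = 1 NAND 1 = 0
So w5 = 0 as required.

p=0, q=0, r=1, s=0, t=0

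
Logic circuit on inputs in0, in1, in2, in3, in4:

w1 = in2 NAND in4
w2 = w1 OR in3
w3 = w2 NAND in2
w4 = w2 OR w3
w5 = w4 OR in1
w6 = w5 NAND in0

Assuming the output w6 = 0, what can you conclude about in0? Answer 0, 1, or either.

w6 = w5 NAND in0 must be 0, so both w5 = 1 and in0 = 1.
w5 = w4 OR in1 must be 1, so at least one of w4, in1 is 1.
Every assignment with w6 = 0 has in0 = 1; there are 16 such assignment(s).

1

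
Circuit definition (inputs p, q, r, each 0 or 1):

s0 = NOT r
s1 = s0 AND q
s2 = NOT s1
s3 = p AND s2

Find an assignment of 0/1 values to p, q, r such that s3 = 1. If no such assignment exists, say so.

Check with p=1 q=0 r=1:
s0 = NOT r = NOT 1 = 0
s1 = s0 AND q = 0 AND 0 = 0
s2 = NOT s1 = NOT 0 = 1
s3 = p AND s2 = 1 AND 1 = 1
So s3 = 1 as required.

p=1 q=0 r=1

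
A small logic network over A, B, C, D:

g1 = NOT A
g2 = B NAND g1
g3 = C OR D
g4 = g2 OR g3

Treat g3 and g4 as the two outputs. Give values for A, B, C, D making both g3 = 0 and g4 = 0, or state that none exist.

Check with A=0, B=1, C=0, D=0:
g1 = NOT A = NOT 0 = 1
g2 = B NAND g1 = 1 NAND 1 = 0
g3 = C OR D = 0 OR 0 = 0
g4 = g2 OR g3 = 0 OR 0 = 0
So g3 = 0 and g4 = 0.

A=0, B=1, C=0, D=0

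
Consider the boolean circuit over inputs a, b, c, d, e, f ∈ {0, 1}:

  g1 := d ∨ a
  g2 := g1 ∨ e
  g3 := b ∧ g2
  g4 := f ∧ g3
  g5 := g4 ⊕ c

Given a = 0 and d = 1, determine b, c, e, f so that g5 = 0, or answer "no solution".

Check with a = 0 and d = 1 and b=1, c=1, e=0, f=1:
g1 = d ∨ a = 1 ∨ 0 = 1
g2 = g1 ∨ e = 1 ∨ 0 = 1
g3 = b ∧ g2 = 1 ∧ 1 = 1
g4 = f ∧ g3 = 1 ∧ 1 = 1
g5 = g4 ⊕ c = 1 ⊕ 1 = 0
So g5 = 0.

b=1 c=1 e=0 f=1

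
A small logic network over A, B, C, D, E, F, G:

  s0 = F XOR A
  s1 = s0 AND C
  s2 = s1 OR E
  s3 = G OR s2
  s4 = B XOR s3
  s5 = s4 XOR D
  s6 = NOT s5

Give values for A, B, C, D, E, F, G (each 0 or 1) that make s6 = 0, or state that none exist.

s6 = NOT s5 must be 0, so s5 = 1.
s5 = s4 XOR D must be 1, so s4 and D differ.
Check with A=1 B=0 C=0 D=0 E=1 F=0 G=0:
s0 = F XOR A = 0 XOR 1 = 1
s1 = s0 AND C = 1 AND 0 = 0
s2 = s1 OR E = 0 OR 1 = 1
s3 = G OR s2 = 0 OR 1 = 1
s4 = B XOR s3 = 0 XOR 1 = 1
s5 = s4 XOR D = 1 XOR 0 = 1
s6 = NOT s5 = NOT 1 = 0
So s6 = 0 as required.

A=1 B=0 C=0 D=0 E=1 F=0 G=0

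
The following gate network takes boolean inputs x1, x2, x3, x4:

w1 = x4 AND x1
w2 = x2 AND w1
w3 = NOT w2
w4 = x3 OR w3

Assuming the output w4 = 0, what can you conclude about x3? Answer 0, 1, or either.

w4 = x3 OR w3 must be 0, so both x3 = 0 and w3 = 0.
w3 = NOT w2 must be 0, so w2 = 1.
w2 = x2 AND w1 must be 1, so both x2 = 1 and w1 = 1.
Every assignment with w4 = 0 has x3 = 0; there are 1 such assignment(s).
  x1=1, x2=1, x3=0, x4=1

0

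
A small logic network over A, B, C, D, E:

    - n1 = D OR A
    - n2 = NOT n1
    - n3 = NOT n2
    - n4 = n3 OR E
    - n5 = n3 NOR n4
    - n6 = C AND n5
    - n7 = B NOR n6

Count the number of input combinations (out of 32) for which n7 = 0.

17

n7 = B NOR n6 must be 0, so at least one of B, n6 is 1.
Enumerating the 32 input combinations, 17 give n7 = 0 and 15 give n7 = 1.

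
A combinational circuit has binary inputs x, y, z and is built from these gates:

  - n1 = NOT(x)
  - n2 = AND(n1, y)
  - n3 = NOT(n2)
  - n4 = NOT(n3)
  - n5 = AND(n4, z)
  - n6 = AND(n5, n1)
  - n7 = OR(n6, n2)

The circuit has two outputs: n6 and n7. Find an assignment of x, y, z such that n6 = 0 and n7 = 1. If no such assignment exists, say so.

x=0 y=1 z=0

Check with x=0 y=1 z=0:
n1 = NOT(x) = NOT 0 = 1
n2 = AND(n1, y) = AND(1, 1) = 1
n3 = NOT(n2) = NOT 1 = 0
n4 = NOT(n3) = NOT 0 = 1
n5 = AND(n4, z) = AND(1, 0) = 0
n6 = AND(n5, n1) = AND(0, 1) = 0
n7 = OR(n6, n2) = OR(0, 1) = 1
So n6 = 0 and n7 = 1.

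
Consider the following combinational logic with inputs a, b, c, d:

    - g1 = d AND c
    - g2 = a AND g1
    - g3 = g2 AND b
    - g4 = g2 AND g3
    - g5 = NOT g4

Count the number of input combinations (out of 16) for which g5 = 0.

g5 = NOT g4 must be 0, so g4 = 1.
g4 = g2 AND g3 must be 1, so both g2 = 1 and g3 = 1.
Enumerating the 16 input combinations, 1 give g5 = 0 and 15 give g5 = 1.

1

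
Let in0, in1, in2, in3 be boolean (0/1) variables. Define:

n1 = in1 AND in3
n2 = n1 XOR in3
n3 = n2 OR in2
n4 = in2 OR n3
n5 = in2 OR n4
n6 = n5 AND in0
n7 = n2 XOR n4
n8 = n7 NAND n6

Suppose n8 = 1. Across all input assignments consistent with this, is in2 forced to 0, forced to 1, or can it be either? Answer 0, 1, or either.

Both values of in2 occur among assignments with n8 = 1:
  in2=0: in0=0, in1=0, in2=0, in3=0
  in2=1: in0=0, in1=0, in2=1, in3=0

either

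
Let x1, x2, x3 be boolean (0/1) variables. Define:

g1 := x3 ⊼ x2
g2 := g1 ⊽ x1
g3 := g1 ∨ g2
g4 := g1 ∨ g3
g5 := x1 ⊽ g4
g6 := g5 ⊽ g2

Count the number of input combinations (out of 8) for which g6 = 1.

g6 = g5 ⊽ g2 must be 1, so both g5 = 0 and g2 = 0.
Enumerating the 8 input combinations, 7 give g6 = 1 and 1 give g6 = 0.

7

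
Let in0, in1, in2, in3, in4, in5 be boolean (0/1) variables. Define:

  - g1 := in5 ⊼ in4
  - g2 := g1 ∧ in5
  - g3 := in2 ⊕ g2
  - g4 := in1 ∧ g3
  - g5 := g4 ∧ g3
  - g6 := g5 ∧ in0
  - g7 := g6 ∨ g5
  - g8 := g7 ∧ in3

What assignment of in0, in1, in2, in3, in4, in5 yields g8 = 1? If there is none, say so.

in0=1, in1=1, in2=1, in3=1, in4=0, in5=0

g8 = g7 ∧ in3 must be 1, so both g7 = 1 and in3 = 1.
g7 = g6 ∨ g5 must be 1, so at least one of g6, g5 is 1.
Check with in0=1, in1=1, in2=1, in3=1, in4=0, in5=0:
g1 = in5 ⊼ in4 = 0 ⊼ 0 = 1
g2 = g1 ∧ in5 = 1 ∧ 0 = 0
g3 = in2 ⊕ g2 = 1 ⊕ 0 = 1
g4 = in1 ∧ g3 = 1 ∧ 1 = 1
g5 = g4 ∧ g3 = 1 ∧ 1 = 1
g6 = g5 ∧ in0 = 1 ∧ 1 = 1
g7 = g6 ∨ g5 = 1 ∨ 1 = 1
g8 = g7 ∧ in3 = 1 ∧ 1 = 1
So g8 = 1 as required.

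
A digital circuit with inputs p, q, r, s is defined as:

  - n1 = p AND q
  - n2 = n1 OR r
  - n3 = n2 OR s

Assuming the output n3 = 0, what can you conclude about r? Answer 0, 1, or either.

0

n3 = n2 OR s must be 0, so both n2 = 0 and s = 0.
n2 = n1 OR r must be 0, so both n1 = 0 and r = 0.
n1 = p AND q must be 0, so at least one of p, q is 0.
Every assignment with n3 = 0 has r = 0; there are 3 such assignment(s).
  p=0, q=0, r=0, s=0
  p=0, q=1, r=0, s=0
  p=1, q=0, r=0, s=0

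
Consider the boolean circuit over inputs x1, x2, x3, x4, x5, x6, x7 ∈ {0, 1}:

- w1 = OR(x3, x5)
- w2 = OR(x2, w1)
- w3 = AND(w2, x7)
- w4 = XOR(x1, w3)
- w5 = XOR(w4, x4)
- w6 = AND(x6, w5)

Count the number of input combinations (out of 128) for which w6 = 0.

96

w6 = AND(x6, w5) must be 0, so at least one of x6, w5 is 0.
Enumerating the 128 input combinations, 96 give w6 = 0 and 32 give w6 = 1.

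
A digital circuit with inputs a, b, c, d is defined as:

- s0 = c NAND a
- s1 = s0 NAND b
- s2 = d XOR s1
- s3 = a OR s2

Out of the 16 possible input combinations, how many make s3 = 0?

4

s3 = a OR s2 must be 0, so both a = 0 and s2 = 0.
s2 = d XOR s1 must be 0, so d and s1 are equal.
Satisfying assignments:
  a=0, b=0, c=0, d=1
  a=0, b=0, c=1, d=1
  a=0, b=1, c=0, d=0
  a=0, b=1, c=1, d=0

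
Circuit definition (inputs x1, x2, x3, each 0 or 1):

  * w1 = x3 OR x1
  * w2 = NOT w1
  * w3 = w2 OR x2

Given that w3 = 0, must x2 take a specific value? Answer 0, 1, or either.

w3 = w2 OR x2 must be 0, so both w2 = 0 and x2 = 0.
w2 = NOT w1 must be 0, so w1 = 1.
Every assignment with w3 = 0 has x2 = 0; there are 3 such assignment(s).
  x1=0, x2=0, x3=1
  x1=1, x2=0, x3=0
  x1=1, x2=0, x3=1

0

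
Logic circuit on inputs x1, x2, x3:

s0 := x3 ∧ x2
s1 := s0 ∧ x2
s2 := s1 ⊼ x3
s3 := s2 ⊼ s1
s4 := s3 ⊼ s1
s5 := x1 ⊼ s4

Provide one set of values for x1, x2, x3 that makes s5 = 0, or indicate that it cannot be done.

x1=1 x2=0 x3=0

s5 = x1 ⊼ s4 must be 0, so both x1 = 1 and s4 = 1.
s4 = s3 ⊼ s1 must be 1, so at least one of s3, s1 is 0.
Check with x1=1 x2=0 x3=0:
s0 = x3 ∧ x2 = 0 ∧ 0 = 0
s1 = s0 ∧ x2 = 0 ∧ 0 = 0
s2 = s1 ⊼ x3 = 0 ⊼ 0 = 1
s3 = s2 ⊼ s1 = 1 ⊼ 0 = 1
s4 = s3 ⊼ s1 = 1 ⊼ 0 = 1
s5 = x1 ⊼ s4 = 1 ⊼ 1 = 0
So s5 = 0 as required.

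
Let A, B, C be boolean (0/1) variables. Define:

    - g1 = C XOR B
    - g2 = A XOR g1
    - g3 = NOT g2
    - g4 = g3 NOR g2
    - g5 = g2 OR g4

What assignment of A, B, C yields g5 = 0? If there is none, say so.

A=0, B=1, C=1

Check with A=0, B=1, C=1:
g1 = C XOR B = 1 XOR 1 = 0
g2 = A XOR g1 = 0 XOR 0 = 0
g3 = NOT g2 = NOT 0 = 1
g4 = g3 NOR g2 = 1 NOR 0 = 0
g5 = g2 OR g4 = 0 OR 0 = 0
So g5 = 0 as required.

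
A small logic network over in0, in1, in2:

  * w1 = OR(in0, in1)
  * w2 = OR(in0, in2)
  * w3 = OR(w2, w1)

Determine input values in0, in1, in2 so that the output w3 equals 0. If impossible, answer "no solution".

Check with in0=0, in1=0, in2=0:
w1 = OR(in0, in1) = OR(0, 0) = 0
w2 = OR(in0, in2) = OR(0, 0) = 0
w3 = OR(w2, w1) = OR(0, 0) = 0
So w3 = 0 as required.

in0=0, in1=0, in2=0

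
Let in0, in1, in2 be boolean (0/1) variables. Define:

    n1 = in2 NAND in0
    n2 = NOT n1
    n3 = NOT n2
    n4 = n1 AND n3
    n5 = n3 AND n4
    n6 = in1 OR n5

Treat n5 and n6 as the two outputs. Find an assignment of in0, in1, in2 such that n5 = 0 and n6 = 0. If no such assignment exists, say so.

Check with in0=1 in1=0 in2=1:
n1 = in2 NAND in0 = 1 NAND 1 = 0
n2 = NOT n1 = NOT 0 = 1
n3 = NOT n2 = NOT 1 = 0
n4 = n1 AND n3 = 0 AND 0 = 0
n5 = n3 AND n4 = 0 AND 0 = 0
n6 = in1 OR n5 = 0 OR 0 = 0
So n5 = 0 and n6 = 0.

in0=1 in1=0 in2=1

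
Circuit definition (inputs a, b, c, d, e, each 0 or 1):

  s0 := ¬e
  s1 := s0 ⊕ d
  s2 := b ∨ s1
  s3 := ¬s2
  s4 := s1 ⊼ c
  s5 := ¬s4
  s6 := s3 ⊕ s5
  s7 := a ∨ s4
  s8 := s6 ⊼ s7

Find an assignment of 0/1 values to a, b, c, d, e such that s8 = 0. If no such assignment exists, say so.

Check with a=1, b=0, c=1, d=0, e=1:
s0 = ¬e = ¬1 = 0
s1 = s0 ⊕ d = 0 ⊕ 0 = 0
s2 = b ∨ s1 = 0 ∨ 0 = 0
s3 = ¬s2 = ¬0 = 1
s4 = s1 ⊼ c = 0 ⊼ 1 = 1
s5 = ¬s4 = ¬1 = 0
s6 = s3 ⊕ s5 = 1 ⊕ 0 = 1
s7 = a ∨ s4 = 1 ∨ 1 = 1
s8 = s6 ⊼ s7 = 1 ⊼ 1 = 0
So s8 = 0 as required.

a=1, b=0, c=1, d=0, e=1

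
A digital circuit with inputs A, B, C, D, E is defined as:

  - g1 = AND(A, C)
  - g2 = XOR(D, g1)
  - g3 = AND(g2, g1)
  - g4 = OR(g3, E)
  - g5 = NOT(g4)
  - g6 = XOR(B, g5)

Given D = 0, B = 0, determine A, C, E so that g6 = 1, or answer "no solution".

A=1 C=0 E=0

g6 = XOR(B, g5) must be 1, so B and g5 differ.
Check with D = 0, B = 0 and A=1, C=0, E=0:
g1 = AND(A, C) = AND(1, 0) = 0
g2 = XOR(D, g1) = XOR(0, 0) = 0
g3 = AND(g2, g1) = AND(0, 0) = 0
g4 = OR(g3, E) = OR(0, 0) = 0
g5 = NOT(g4) = NOT 0 = 1
g6 = XOR(B, g5) = XOR(0, 1) = 1
So g6 = 1.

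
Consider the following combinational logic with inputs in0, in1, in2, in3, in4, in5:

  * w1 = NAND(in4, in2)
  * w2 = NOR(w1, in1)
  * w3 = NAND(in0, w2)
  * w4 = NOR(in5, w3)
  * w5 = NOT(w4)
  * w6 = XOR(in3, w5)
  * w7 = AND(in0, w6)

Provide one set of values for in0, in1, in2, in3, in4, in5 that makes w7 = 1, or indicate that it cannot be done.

w7 = AND(in0, w6) must be 1, so both in0 = 1 and w6 = 1.
Check with in0=1, in1=0, in2=0, in3=0, in4=0, in5=1:
w1 = NAND(in4, in2) = NAND(0, 0) = 1
w2 = NOR(w1, in1) = NOR(1, 0) = 0
w3 = NAND(in0, w2) = NAND(1, 0) = 1
w4 = NOR(in5, w3) = NOR(1, 1) = 0
w5 = NOT(w4) = NOT 0 = 1
w6 = XOR(in3, w5) = XOR(0, 1) = 1
w7 = AND(in0, w6) = AND(1, 1) = 1
So w7 = 1 as required.

in0=1, in1=0, in2=0, in3=0, in4=0, in5=1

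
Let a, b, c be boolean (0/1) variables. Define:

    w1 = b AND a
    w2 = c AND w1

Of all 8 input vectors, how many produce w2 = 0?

7

w2 = c AND w1 must be 0, so at least one of c, w1 is 0.
Enumerating the 8 input combinations, 7 give w2 = 0 and 1 give w2 = 1.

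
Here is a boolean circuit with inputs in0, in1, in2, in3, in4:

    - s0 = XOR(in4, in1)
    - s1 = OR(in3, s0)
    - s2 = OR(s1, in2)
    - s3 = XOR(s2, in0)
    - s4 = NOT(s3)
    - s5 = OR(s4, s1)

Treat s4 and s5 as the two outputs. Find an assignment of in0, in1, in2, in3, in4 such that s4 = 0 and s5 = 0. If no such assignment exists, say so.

in0=0, in1=1, in2=1, in3=0, in4=1

Check with in0=0, in1=1, in2=1, in3=0, in4=1:
s0 = XOR(in4, in1) = XOR(1, 1) = 0
s1 = OR(in3, s0) = OR(0, 0) = 0
s2 = OR(s1, in2) = OR(0, 1) = 1
s3 = XOR(s2, in0) = XOR(1, 0) = 1
s4 = NOT(s3) = NOT 1 = 0
s5 = OR(s4, s1) = OR(0, 0) = 0
So s4 = 0 and s5 = 0.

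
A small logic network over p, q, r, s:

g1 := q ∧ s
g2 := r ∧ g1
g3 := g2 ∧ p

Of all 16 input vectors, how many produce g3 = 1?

g3 = g2 ∧ p must be 1, so both g2 = 1 and p = 1.
g2 = r ∧ g1 must be 1, so both r = 1 and g1 = 1.
g1 = q ∧ s must be 1, so both q = 1 and s = 1.
Enumerating the 16 input combinations, 1 give g3 = 1 and 15 give g3 = 0.

1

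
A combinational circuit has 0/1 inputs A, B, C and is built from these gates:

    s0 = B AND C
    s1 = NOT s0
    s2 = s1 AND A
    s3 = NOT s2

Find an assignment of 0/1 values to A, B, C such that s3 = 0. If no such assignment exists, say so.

s3 = NOT s2 must be 0, so s2 = 1.
Check with A=1, B=1, C=0:
s0 = B AND C = 1 AND 0 = 0
s1 = NOT s0 = NOT 0 = 1
s2 = s1 AND A = 1 AND 1 = 1
s3 = NOT s2 = NOT 1 = 0
So s3 = 0 as required.

A=1, B=1, C=0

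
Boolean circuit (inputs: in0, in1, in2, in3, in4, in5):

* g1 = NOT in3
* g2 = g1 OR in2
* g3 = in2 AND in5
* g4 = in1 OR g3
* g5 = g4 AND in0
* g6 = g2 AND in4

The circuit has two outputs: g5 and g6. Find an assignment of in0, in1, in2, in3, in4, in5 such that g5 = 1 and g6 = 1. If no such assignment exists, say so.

in0=1, in1=0, in2=1, in3=1, in4=1, in5=1

Check with in0=1, in1=0, in2=1, in3=1, in4=1, in5=1:
g1 = NOT in3 = NOT 1 = 0
g2 = g1 OR in2 = 0 OR 1 = 1
g3 = in2 AND in5 = 1 AND 1 = 1
g4 = in1 OR g3 = 0 OR 1 = 1
g5 = g4 AND in0 = 1 AND 1 = 1
g6 = g2 AND in4 = 1 AND 1 = 1
So g5 = 1 and g6 = 1.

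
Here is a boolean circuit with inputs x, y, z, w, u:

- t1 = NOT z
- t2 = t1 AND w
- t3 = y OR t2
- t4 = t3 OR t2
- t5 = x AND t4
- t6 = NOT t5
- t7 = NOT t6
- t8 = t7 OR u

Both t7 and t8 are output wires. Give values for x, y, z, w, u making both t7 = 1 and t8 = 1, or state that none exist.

Check with x=1, y=0, z=0, w=1, u=1:
t1 = NOT z = NOT 0 = 1
t2 = t1 AND w = 1 AND 1 = 1
t3 = y OR t2 = 0 OR 1 = 1
t4 = t3 OR t2 = 1 OR 1 = 1
t5 = x AND t4 = 1 AND 1 = 1
t6 = NOT t5 = NOT 1 = 0
t7 = NOT t6 = NOT 0 = 1
t8 = t7 OR u = 1 OR 1 = 1
So t7 = 1 and t8 = 1.

x=1, y=0, z=0, w=1, u=1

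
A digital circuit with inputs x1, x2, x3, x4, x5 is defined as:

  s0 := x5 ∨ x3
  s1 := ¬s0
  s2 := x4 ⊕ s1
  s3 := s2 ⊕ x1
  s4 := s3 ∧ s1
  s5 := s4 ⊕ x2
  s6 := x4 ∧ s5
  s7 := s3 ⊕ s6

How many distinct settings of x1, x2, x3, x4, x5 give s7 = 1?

16

s7 = s3 ⊕ s6 must be 1, so s3 and s6 differ.
Enumerating the 32 input combinations, 16 give s7 = 1 and 16 give s7 = 0.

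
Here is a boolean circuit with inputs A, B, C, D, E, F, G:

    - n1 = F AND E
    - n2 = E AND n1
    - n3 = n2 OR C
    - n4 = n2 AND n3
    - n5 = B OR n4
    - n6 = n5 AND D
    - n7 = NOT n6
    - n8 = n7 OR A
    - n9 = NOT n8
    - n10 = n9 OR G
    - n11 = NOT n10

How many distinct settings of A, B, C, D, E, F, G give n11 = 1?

54

n11 = NOT n10 must be 1, so n10 = 0.
n10 = n9 OR G must be 0, so both n9 = 0 and G = 0.
Enumerating the 128 input combinations, 54 give n11 = 1 and 74 give n11 = 0.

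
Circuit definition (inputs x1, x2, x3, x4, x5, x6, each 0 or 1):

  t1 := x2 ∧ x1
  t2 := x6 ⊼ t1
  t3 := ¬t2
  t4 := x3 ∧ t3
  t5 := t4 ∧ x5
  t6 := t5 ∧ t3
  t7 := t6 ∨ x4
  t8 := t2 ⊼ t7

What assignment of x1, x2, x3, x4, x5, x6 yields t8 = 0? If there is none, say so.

x1=0 x2=0 x3=0 x4=1 x5=0 x6=1

Check with x1=0 x2=0 x3=0 x4=1 x5=0 x6=1:
t1 = x2 ∧ x1 = 0 ∧ 0 = 0
t2 = x6 ⊼ t1 = 1 ⊼ 0 = 1
t3 = ¬t2 = ¬1 = 0
t4 = x3 ∧ t3 = 0 ∧ 0 = 0
t5 = t4 ∧ x5 = 0 ∧ 0 = 0
t6 = t5 ∧ t3 = 0 ∧ 0 = 0
t7 = t6 ∨ x4 = 0 ∨ 1 = 1
t8 = t2 ⊼ t7 = 1 ⊼ 1 = 0
So t8 = 0 as required.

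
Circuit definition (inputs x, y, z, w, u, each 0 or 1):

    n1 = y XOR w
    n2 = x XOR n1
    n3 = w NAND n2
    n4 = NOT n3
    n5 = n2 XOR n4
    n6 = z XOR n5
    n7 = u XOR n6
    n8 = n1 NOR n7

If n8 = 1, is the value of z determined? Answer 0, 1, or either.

Both values of z occur among assignments with n8 = 1:
  z=0: x=0, y=0, z=0, w=0, u=0
  z=1: x=0, y=0, z=1, w=0, u=1

either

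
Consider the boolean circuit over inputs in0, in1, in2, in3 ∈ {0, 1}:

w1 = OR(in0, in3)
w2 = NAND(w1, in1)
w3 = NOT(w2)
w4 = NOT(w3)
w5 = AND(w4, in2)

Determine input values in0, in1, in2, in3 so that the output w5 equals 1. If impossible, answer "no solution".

w5 = AND(w4, in2) must be 1, so both w4 = 1 and in2 = 1.
w4 = NOT(w3) must be 1, so w3 = 0.
w3 = NOT(w2) must be 0, so w2 = 1.
Check with in0=0, in1=1, in2=1, in3=0:
w1 = OR(in0, in3) = OR(0, 0) = 0
w2 = NAND(w1, in1) = NAND(0, 1) = 1
w3 = NOT(w2) = NOT 1 = 0
w4 = NOT(w3) = NOT 0 = 1
w5 = AND(w4, in2) = AND(1, 1) = 1
So w5 = 1 as required.

in0=0, in1=1, in2=1, in3=0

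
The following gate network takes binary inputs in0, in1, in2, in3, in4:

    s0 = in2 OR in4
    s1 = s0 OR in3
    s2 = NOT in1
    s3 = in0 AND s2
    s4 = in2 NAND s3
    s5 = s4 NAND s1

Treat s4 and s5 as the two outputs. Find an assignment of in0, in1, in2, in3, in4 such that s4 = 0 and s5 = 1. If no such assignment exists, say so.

in0=1, in1=0, in2=1, in3=0, in4=1

Check with in0=1, in1=0, in2=1, in3=0, in4=1:
s0 = in2 OR in4 = 1 OR 1 = 1
s1 = s0 OR in3 = 1 OR 0 = 1
s2 = NOT in1 = NOT 0 = 1
s3 = in0 AND s2 = 1 AND 1 = 1
s4 = in2 NAND s3 = 1 NAND 1 = 0
s5 = s4 NAND s1 = 0 NAND 1 = 1
So s4 = 0 and s5 = 1.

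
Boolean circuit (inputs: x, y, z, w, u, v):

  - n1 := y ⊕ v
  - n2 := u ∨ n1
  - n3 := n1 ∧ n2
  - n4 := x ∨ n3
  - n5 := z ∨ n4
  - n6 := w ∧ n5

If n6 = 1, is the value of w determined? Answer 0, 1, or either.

1

n6 = w ∧ n5 must be 1, so both w = 1 and n5 = 1.
Every assignment with n6 = 1 has w = 1; there are 28 such assignment(s).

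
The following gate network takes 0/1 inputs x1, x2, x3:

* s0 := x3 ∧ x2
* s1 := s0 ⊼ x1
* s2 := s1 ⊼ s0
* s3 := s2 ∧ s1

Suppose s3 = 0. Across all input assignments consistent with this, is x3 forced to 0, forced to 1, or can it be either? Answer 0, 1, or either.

s3 = s2 ∧ s1 must be 0, so at least one of s2, s1 is 0.
Every assignment with s3 = 0 has x3 = 1; there are 2 such assignment(s).
  x1=0, x2=1, x3=1
  x1=1, x2=1, x3=1

1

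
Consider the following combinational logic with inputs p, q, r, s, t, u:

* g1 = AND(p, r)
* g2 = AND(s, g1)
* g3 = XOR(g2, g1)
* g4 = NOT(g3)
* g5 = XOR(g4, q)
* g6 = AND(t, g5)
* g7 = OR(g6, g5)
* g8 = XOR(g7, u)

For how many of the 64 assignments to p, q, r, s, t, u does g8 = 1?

32

g8 = XOR(g7, u) must be 1, so g7 and u differ.
Enumerating the 64 input combinations, 32 give g8 = 1 and 32 give g8 = 0.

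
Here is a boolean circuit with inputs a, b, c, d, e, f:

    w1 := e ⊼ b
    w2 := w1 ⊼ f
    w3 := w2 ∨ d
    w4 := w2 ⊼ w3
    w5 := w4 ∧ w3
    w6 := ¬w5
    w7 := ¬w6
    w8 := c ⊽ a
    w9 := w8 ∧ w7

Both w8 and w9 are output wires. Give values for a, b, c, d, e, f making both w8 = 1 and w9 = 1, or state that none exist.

a=0, b=0, c=0, d=1, e=0, f=1

Check with a=0, b=0, c=0, d=1, e=0, f=1:
w1 = e ⊼ b = 0 ⊼ 0 = 1
w2 = w1 ⊼ f = 1 ⊼ 1 = 0
w3 = w2 ∨ d = 0 ∨ 1 = 1
w4 = w2 ⊼ w3 = 0 ⊼ 1 = 1
w5 = w4 ∧ w3 = 1 ∧ 1 = 1
w6 = ¬w5 = ¬1 = 0
w7 = ¬w6 = ¬0 = 1
w8 = c ⊽ a = 0 ⊽ 0 = 1
w9 = w8 ∧ w7 = 1 ∧ 1 = 1
So w8 = 1 and w9 = 1.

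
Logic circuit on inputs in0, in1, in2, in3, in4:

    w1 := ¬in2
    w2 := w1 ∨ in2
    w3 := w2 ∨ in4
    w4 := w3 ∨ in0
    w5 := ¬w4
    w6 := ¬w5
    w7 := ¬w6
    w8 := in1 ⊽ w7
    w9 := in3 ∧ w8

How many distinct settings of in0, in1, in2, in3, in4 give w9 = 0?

24

w9 = in3 ∧ w8 must be 0, so at least one of in3, w8 is 0.
Enumerating the 32 input combinations, 24 give w9 = 0 and 8 give w9 = 1.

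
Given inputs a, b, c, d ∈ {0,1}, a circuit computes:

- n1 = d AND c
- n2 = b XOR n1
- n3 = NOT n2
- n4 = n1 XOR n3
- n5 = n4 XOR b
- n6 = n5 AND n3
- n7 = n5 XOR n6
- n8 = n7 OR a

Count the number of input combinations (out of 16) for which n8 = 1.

n8 = n7 OR a must be 1, so at least one of n7, a is 1.
Enumerating the 16 input combinations, 12 give n8 = 1 and 4 give n8 = 0.

12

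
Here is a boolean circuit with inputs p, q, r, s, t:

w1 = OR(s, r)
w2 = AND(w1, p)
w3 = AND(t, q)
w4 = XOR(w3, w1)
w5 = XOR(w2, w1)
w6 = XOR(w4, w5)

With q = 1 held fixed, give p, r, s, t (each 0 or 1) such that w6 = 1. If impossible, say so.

Check with q = 1 and p=0, r=1, s=0, t=1:
w1 = OR(s, r) = OR(0, 1) = 1
w2 = AND(w1, p) = AND(1, 0) = 0
w3 = AND(t, q) = AND(1, 1) = 1
w4 = XOR(w3, w1) = XOR(1, 1) = 0
w5 = XOR(w2, w1) = XOR(0, 1) = 1
w6 = XOR(w4, w5) = XOR(0, 1) = 1
So w6 = 1.

p=0, r=1, s=0, t=1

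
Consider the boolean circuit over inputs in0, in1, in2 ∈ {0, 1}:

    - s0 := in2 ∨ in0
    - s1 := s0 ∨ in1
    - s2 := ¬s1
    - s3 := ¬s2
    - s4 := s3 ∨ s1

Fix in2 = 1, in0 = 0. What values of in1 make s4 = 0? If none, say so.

With in2 = 1, in0 = 0 fixed, none of the 2 settings of in1 give s4 = 0.
For example, with in1=0:
s0 = in2 ∨ in0 = 1 ∨ 0 = 1
s1 = s0 ∨ in1 = 1 ∨ 0 = 1
s2 = ¬s1 = ¬1 = 0
s3 = ¬s2 = ¬0 = 1
s4 = s3 ∨ s1 = 1 ∨ 1 = 1
giving s4 = 1 ≠ 0.

no solution exists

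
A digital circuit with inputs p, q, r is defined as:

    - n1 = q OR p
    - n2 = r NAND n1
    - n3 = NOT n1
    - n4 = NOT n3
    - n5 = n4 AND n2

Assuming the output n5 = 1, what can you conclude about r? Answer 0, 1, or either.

n5 = n4 AND n2 must be 1, so both n4 = 1 and n2 = 1.
n4 = NOT n3 must be 1, so n3 = 0.
n2 = r NAND n1 must be 1, so at least one of r, n1 is 0.
Every assignment with n5 = 1 has r = 0; there are 3 such assignment(s).
  p=0, q=1, r=0
  p=1, q=0, r=0
  p=1, q=1, r=0

0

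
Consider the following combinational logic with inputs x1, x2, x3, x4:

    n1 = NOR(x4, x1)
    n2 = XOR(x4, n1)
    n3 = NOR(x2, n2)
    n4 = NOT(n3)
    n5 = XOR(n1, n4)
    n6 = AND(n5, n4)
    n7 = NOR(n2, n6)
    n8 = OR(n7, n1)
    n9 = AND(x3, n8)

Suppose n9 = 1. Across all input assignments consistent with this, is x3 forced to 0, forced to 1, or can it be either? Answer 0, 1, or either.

n9 = AND(x3, n8) must be 1, so both x3 = 1 and n8 = 1.
Every assignment with n9 = 1 has x3 = 1; there are 3 such assignment(s).
  x1=0, x2=0, x3=1, x4=0
  x1=0, x2=1, x3=1, x4=0
  x1=1, x2=0, x3=1, x4=0

1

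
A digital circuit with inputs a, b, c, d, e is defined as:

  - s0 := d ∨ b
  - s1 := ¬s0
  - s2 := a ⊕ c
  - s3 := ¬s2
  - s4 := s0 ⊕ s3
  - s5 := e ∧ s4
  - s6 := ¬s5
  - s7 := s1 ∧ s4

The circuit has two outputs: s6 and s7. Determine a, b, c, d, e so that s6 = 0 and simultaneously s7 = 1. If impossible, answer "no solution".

Check with a=0, b=0, c=0, d=0, e=1:
s0 = d ∨ b = 0 ∨ 0 = 0
s1 = ¬s0 = ¬0 = 1
s2 = a ⊕ c = 0 ⊕ 0 = 0
s3 = ¬s2 = ¬0 = 1
s4 = s0 ⊕ s3 = 0 ⊕ 1 = 1
s5 = e ∧ s4 = 1 ∧ 1 = 1
s6 = ¬s5 = ¬1 = 0
s7 = s1 ∧ s4 = 1 ∧ 1 = 1
So s6 = 0 and s7 = 1.

a=0, b=0, c=0, d=0, e=1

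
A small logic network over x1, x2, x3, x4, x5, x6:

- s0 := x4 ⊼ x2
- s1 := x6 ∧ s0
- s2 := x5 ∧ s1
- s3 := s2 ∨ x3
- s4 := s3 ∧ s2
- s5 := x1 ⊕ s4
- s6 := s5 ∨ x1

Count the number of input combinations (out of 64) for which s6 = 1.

38

s6 = s5 ∨ x1 must be 1, so at least one of s5, x1 is 1.
Enumerating the 64 input combinations, 38 give s6 = 1 and 26 give s6 = 0.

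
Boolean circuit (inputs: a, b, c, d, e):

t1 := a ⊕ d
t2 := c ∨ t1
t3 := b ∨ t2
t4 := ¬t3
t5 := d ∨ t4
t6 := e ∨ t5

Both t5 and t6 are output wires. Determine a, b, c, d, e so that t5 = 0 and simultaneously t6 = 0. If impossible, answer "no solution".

Check with a=0 b=1 c=1 d=0 e=0:
t1 = a ⊕ d = 0 ⊕ 0 = 0
t2 = c ∨ t1 = 1 ∨ 0 = 1
t3 = b ∨ t2 = 1 ∨ 1 = 1
t4 = ¬t3 = ¬1 = 0
t5 = d ∨ t4 = 0 ∨ 0 = 0
t6 = e ∨ t5 = 0 ∨ 0 = 0
So t5 = 0 and t6 = 0.

a=0 b=1 c=1 d=0 e=0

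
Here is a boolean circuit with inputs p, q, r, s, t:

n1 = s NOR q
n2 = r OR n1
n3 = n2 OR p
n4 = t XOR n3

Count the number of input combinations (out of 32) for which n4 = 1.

n4 = t XOR n3 must be 1, so t and n3 differ.
Enumerating the 32 input combinations, 16 give n4 = 1 and 16 give n4 = 0.

16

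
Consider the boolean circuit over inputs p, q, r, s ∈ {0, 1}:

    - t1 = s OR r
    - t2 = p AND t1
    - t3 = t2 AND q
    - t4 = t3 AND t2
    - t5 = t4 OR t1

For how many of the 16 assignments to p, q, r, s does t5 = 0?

t5 = t4 OR t1 must be 0, so both t4 = 0 and t1 = 0.
t4 = t3 AND t2 must be 0, so at least one of t3, t2 is 0.
Satisfying assignments:
  p=0, q=0, r=0, s=0
  p=0, q=1, r=0, s=0
  p=1, q=0, r=0, s=0
  p=1, q=1, r=0, s=0

4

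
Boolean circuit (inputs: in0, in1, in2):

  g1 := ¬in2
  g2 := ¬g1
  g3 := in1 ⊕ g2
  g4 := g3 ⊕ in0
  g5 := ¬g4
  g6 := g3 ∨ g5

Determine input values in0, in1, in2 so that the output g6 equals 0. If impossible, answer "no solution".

g6 = g3 ∨ g5 must be 0, so both g3 = 0 and g5 = 0.
g3 = in1 ⊕ g2 must be 0, so in1 and g2 are equal.
g5 = ¬g4 must be 0, so g4 = 1.
Check with in0=1, in1=0, in2=0:
g1 = ¬in2 = ¬0 = 1
g2 = ¬g1 = ¬1 = 0
g3 = in1 ⊕ g2 = 0 ⊕ 0 = 0
g4 = g3 ⊕ in0 = 0 ⊕ 1 = 1
g5 = ¬g4 = ¬1 = 0
g6 = g3 ∨ g5 = 0 ∨ 0 = 0
So g6 = 0 as required.

in0=1, in1=0, in2=0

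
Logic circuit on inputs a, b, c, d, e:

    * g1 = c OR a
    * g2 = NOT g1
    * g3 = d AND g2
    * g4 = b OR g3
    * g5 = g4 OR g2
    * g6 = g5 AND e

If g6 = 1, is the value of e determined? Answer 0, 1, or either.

1

g6 = g5 AND e must be 1, so both g5 = 1 and e = 1.
Every assignment with g6 = 1 has e = 1; there are 10 such assignment(s).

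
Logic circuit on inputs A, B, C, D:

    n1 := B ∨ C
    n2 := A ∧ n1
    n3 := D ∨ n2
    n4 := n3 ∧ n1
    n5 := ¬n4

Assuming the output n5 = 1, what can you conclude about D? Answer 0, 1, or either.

Both values of D occur among assignments with n5 = 1:
  D=0: A=0, B=0, C=0, D=0
  D=1: A=0, B=0, C=0, D=1

either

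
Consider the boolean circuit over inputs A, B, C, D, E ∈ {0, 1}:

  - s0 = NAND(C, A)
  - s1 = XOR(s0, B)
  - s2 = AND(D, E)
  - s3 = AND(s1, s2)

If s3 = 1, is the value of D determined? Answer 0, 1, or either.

1

s3 = AND(s1, s2) must be 1, so both s1 = 1 and s2 = 1.
s1 = XOR(s0, B) must be 1, so s0 and B differ.
Every assignment with s3 = 1 has D = 1; there are 4 such assignment(s).
  A=0, B=0, C=0, D=1, E=1
  A=0, B=0, C=1, D=1, E=1
  A=1, B=0, C=0, D=1, E=1
  A=1, B=1, C=1, D=1, E=1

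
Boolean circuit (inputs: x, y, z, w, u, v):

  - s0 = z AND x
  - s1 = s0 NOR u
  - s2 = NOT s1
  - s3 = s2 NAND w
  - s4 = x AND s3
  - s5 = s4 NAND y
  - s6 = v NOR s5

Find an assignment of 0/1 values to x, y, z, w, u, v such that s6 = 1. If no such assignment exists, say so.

s6 = v NOR s5 must be 1, so both v = 0 and s5 = 0.
Check with x=1, y=1, z=0, w=1, u=0, v=0:
s0 = z AND x = 0 AND 1 = 0
s1 = s0 NOR u = 0 NOR 0 = 1
s2 = NOT s1 = NOT 1 = 0
s3 = s2 NAND w = 0 NAND 1 = 1
s4 = x AND s3 = 1 AND 1 = 1
s5 = s4 NAND y = 1 NAND 1 = 0
s6 = v NOR s5 = 0 NOR 0 = 1
So s6 = 1 as required.

x=1, y=1, z=0, w=1, u=0, v=0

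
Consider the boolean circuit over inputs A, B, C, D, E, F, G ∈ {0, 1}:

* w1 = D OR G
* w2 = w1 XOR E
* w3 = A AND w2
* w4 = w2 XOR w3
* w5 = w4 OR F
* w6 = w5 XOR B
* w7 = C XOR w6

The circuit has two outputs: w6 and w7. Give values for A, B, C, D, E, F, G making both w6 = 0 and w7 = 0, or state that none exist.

Check with A=1, B=1, C=0, D=1, E=0, F=1, G=1:
w1 = D OR G = 1 OR 1 = 1
w2 = w1 XOR E = 1 XOR 0 = 1
w3 = A AND w2 = 1 AND 1 = 1
w4 = w2 XOR w3 = 1 XOR 1 = 0
w5 = w4 OR F = 0 OR 1 = 1
w6 = w5 XOR B = 1 XOR 1 = 0
w7 = C XOR w6 = 0 XOR 0 = 0
So w6 = 0 and w7 = 0.

A=1, B=1, C=0, D=1, E=0, F=1, G=1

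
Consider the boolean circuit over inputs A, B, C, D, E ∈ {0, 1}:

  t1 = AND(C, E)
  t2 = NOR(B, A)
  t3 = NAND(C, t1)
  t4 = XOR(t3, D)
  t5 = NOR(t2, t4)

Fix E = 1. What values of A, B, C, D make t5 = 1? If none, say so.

t5 = NOR(t2, t4) must be 1, so both t2 = 0 and t4 = 0.
Check with E = 1 and A=0, B=1, C=1, D=0:
t1 = AND(C, E) = AND(1, 1) = 1
t2 = NOR(B, A) = NOR(1, 0) = 0
t3 = NAND(C, t1) = NAND(1, 1) = 0
t4 = XOR(t3, D) = XOR(0, 0) = 0
t5 = NOR(t2, t4) = NOR(0, 0) = 1
So t5 = 1.

A=0, B=1, C=1, D=0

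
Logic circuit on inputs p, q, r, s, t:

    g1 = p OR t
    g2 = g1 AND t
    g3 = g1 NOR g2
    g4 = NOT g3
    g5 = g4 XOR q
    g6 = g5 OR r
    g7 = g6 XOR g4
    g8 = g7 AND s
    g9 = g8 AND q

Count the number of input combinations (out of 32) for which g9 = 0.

27

g9 = g8 AND q must be 0, so at least one of g8, q is 0.
Enumerating the 32 input combinations, 27 give g9 = 0 and 5 give g9 = 1.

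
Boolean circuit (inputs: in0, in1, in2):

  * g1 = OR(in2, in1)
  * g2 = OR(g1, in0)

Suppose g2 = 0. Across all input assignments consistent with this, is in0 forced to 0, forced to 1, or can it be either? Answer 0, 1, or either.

g2 = OR(g1, in0) must be 0, so both g1 = 0 and in0 = 0.
Every assignment with g2 = 0 has in0 = 0; there are 1 such assignment(s).
  in0=0, in1=0, in2=0

0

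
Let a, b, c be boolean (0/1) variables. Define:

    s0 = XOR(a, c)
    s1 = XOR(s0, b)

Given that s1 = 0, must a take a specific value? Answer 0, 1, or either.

either

Both values of a occur among assignments with s1 = 0:
  a=0: a=0, b=0, c=0
  a=1: a=1, b=0, c=1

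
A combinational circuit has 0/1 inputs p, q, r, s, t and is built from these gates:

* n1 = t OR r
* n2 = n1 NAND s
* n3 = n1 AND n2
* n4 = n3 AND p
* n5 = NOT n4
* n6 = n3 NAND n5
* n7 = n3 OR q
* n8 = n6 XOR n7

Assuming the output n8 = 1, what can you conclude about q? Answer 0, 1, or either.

either

Both values of q occur among assignments with n8 = 1:
  q=0: p=0, q=0, r=0, s=0, t=0
  q=1: p=0, q=1, r=0, s=0, t=1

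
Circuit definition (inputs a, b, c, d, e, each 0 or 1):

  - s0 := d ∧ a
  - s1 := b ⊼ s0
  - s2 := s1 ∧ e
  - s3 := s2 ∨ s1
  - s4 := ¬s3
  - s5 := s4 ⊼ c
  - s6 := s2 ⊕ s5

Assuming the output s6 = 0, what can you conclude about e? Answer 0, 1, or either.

either

Both values of e occur among assignments with s6 = 0:
  e=0: a=1, b=1, c=1, d=1, e=0
  e=1: a=0, b=0, c=0, d=0, e=1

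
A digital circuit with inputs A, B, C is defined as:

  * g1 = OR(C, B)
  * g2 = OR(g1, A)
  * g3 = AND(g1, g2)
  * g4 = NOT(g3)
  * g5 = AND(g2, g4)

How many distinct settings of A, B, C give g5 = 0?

7

g5 = AND(g2, g4) must be 0, so at least one of g2, g4 is 0.
Enumerating the 8 input combinations, 7 give g5 = 0 and 1 give g5 = 1.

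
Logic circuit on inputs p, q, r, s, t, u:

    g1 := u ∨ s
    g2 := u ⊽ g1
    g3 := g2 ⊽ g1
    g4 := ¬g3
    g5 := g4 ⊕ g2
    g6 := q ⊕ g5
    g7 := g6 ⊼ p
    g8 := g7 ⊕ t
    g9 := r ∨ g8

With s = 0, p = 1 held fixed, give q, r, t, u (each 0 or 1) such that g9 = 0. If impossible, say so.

Check with s = 0, p = 1 and q=0, r=0, t=1, u=0:
g1 = u ∨ s = 0 ∨ 0 = 0
g2 = u ⊽ g1 = 0 ⊽ 0 = 1
g3 = g2 ⊽ g1 = 1 ⊽ 0 = 0
g4 = ¬g3 = ¬0 = 1
g5 = g4 ⊕ g2 = 1 ⊕ 1 = 0
g6 = q ⊕ g5 = 0 ⊕ 0 = 0
g7 = g6 ⊼ p = 0 ⊼ 1 = 1
g8 = g7 ⊕ t = 1 ⊕ 1 = 0
g9 = r ∨ g8 = 0 ∨ 0 = 0
So g9 = 0.

q=0 r=0 t=1 u=0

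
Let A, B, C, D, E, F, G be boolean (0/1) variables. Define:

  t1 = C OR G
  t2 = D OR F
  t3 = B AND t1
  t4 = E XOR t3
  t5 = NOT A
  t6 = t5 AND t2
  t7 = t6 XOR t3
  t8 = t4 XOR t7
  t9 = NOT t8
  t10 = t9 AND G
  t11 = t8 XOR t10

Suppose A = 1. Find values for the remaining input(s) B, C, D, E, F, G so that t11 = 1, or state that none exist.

B=0 C=1 D=0 E=1 F=0 G=0

Check with A = 1 and B=0, C=1, D=0, E=1, F=0, G=0:
t1 = C OR G = 1 OR 0 = 1
t2 = D OR F = 0 OR 0 = 0
t3 = B AND t1 = 0 AND 1 = 0
t4 = E XOR t3 = 1 XOR 0 = 1
t5 = NOT A = NOT 1 = 0
t6 = t5 AND t2 = 0 AND 0 = 0
t7 = t6 XOR t3 = 0 XOR 0 = 0
t8 = t4 XOR t7 = 1 XOR 0 = 1
t9 = NOT t8 = NOT 1 = 0
t10 = t9 AND G = 0 AND 0 = 0
t11 = t8 XOR t10 = 1 XOR 0 = 1
So t11 = 1.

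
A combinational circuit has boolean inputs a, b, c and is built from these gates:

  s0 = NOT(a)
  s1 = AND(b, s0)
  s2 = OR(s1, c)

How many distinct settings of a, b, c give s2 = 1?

s2 = OR(s1, c) must be 1, so at least one of s1, c is 1.
Satisfying assignments:
  a=0, b=0, c=1
  a=0, b=1, c=0
  a=0, b=1, c=1
  a=1, b=0, c=1
  a=1, b=1, c=1

5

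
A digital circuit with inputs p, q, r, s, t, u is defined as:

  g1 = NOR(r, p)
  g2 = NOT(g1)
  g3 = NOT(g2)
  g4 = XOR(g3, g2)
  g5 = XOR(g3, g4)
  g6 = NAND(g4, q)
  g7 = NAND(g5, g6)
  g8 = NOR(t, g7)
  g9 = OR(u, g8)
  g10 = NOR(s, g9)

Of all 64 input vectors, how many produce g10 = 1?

13

g10 = NOR(s, g9) must be 1, so both s = 0 and g9 = 0.
Enumerating the 64 input combinations, 13 give g10 = 1 and 51 give g10 = 0.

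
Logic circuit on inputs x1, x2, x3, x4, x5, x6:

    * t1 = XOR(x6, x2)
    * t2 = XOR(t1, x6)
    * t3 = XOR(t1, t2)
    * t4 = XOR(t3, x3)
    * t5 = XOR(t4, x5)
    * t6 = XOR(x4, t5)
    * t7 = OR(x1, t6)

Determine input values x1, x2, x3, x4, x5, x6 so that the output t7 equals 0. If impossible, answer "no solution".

x1=0, x2=1, x3=0, x4=1, x5=0, x6=1

t7 = OR(x1, t6) must be 0, so both x1 = 0 and t6 = 0.
t6 = XOR(x4, t5) must be 0, so x4 and t5 are equal.
Check with x1=0, x2=1, x3=0, x4=1, x5=0, x6=1:
t1 = XOR(x6, x2) = XOR(1, 1) = 0
t2 = XOR(t1, x6) = XOR(0, 1) = 1
t3 = XOR(t1, t2) = XOR(0, 1) = 1
t4 = XOR(t3, x3) = XOR(1, 0) = 1
t5 = XOR(t4, x5) = XOR(1, 0) = 1
t6 = XOR(x4, t5) = XOR(1, 1) = 0
t7 = OR(x1, t6) = OR(0, 0) = 0
So t7 = 0 as required.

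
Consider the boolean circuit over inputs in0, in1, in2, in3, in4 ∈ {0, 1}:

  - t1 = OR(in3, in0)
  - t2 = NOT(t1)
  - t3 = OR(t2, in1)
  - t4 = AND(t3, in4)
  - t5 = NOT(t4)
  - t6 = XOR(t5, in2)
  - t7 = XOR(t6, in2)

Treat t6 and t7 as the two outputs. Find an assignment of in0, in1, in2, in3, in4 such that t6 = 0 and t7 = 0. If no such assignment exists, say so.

Check with in0=0, in1=0, in2=0, in3=0, in4=1:
t1 = OR(in3, in0) = OR(0, 0) = 0
t2 = NOT(t1) = NOT 0 = 1
t3 = OR(t2, in1) = OR(1, 0) = 1
t4 = AND(t3, in4) = AND(1, 1) = 1
t5 = NOT(t4) = NOT 1 = 0
t6 = XOR(t5, in2) = XOR(0, 0) = 0
t7 = XOR(t6, in2) = XOR(0, 0) = 0
So t6 = 0 and t7 = 0.

in0=0, in1=0, in2=0, in3=0, in4=1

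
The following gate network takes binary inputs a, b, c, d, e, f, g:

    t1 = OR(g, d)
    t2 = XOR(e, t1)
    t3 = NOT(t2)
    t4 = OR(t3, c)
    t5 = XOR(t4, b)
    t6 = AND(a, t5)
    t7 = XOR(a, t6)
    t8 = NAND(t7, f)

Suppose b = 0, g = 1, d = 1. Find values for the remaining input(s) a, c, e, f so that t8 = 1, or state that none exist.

Check with b = 0, g = 1, d = 1 and a=0, c=0, e=0, f=1:
t1 = OR(g, d) = OR(1, 1) = 1
t2 = XOR(e, t1) = XOR(0, 1) = 1
t3 = NOT(t2) = NOT 1 = 0
t4 = OR(t3, c) = OR(0, 0) = 0
t5 = XOR(t4, b) = XOR(0, 0) = 0
t6 = AND(a, t5) = AND(0, 0) = 0
t7 = XOR(a, t6) = XOR(0, 0) = 0
t8 = NAND(t7, f) = NAND(0, 1) = 1
So t8 = 1.

a=0, c=0, e=0, f=1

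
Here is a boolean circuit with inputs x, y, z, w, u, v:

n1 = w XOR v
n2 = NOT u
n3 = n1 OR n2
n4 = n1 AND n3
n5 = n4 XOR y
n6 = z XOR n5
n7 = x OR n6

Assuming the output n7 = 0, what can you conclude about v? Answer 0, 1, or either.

Both values of v occur among assignments with n7 = 0:
  v=0: x=0, y=0, z=0, w=0, u=0, v=0
  v=1: x=0, y=0, z=0, w=1, u=0, v=1

either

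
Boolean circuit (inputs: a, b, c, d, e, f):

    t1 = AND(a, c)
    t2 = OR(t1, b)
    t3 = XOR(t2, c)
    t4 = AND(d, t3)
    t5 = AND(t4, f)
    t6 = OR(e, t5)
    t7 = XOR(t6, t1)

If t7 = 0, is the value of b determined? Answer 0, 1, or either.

Both values of b occur among assignments with t7 = 0:
  b=0: a=0, b=0, c=0, d=0, e=0, f=0
  b=1: a=0, b=1, c=0, d=0, e=0, f=0

either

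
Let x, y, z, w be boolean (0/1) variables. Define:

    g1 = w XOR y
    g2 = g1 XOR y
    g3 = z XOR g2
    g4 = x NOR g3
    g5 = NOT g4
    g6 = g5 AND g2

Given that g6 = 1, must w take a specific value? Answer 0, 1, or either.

g6 = g5 AND g2 must be 1, so both g5 = 1 and g2 = 1.
g5 = NOT g4 must be 1, so g4 = 0.
g2 = g1 XOR y must be 1, so g1 and y differ.
Every assignment with g6 = 1 has w = 1; there are 6 such assignment(s).

1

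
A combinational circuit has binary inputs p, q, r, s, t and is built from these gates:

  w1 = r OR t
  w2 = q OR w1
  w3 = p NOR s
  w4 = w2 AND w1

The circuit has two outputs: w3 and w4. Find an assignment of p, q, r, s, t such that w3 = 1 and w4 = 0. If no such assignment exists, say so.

Check with p=0, q=1, r=0, s=0, t=0:
w1 = r OR t = 0 OR 0 = 0
w2 = q OR w1 = 1 OR 0 = 1
w3 = p NOR s = 0 NOR 0 = 1
w4 = w2 AND w1 = 1 AND 0 = 0
So w3 = 1 and w4 = 0.

p=0, q=1, r=0, s=0, t=0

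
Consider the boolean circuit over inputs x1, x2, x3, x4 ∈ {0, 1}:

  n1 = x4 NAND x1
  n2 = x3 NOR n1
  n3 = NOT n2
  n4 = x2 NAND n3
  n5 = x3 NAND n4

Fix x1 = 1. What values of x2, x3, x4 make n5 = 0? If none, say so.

x2=0, x3=1, x4=0

n5 = x3 NAND n4 must be 0, so both x3 = 1 and n4 = 1.
n4 = x2 NAND n3 must be 1, so at least one of x2, n3 is 0.
Check with x1 = 1 and x2=0, x3=1, x4=0:
n1 = x4 NAND x1 = 0 NAND 1 = 1
n2 = x3 NOR n1 = 1 NOR 1 = 0
n3 = NOT n2 = NOT 0 = 1
n4 = x2 NAND n3 = 0 NAND 1 = 1
n5 = x3 NAND n4 = 1 NAND 1 = 0
So n5 = 0.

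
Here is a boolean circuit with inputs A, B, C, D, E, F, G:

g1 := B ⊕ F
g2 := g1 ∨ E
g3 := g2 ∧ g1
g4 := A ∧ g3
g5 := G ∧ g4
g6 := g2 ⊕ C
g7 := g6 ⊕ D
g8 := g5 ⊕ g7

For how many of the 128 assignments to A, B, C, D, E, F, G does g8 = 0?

g8 = g5 ⊕ g7 must be 0, so g5 and g7 are equal.
Enumerating the 128 input combinations, 64 give g8 = 0 and 64 give g8 = 1.

64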